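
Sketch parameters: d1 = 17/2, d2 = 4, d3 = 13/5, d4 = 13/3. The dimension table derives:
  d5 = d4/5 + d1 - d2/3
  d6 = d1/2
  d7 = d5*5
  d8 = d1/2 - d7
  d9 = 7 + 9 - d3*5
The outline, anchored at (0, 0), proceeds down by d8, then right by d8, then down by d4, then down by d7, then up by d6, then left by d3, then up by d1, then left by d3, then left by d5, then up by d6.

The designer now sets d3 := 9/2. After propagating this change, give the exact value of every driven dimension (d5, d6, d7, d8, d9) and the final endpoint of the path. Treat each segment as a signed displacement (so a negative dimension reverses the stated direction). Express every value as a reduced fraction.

d5 = 241/30
d6 = 17/4
d7 = 241/6
d8 = -431/12
d9 = -13/2
endpoint = (-1059/20, 101/12)

Apply edit: d3 := 9/2
  d5 = d4/5 + d1 - d2/3 = 241/30
  d6 = d1/2 = 17/4
  d7 = d5*5 = 241/6
  d8 = d1/2 - d7 = -431/12
  d9 = 7 + 9 - d3*5 = -13/2
Walk from origin (0, 0):
  seg 1: down by d8 = -431/12 → (0, 431/12)
  seg 2: right by d8 = -431/12 → (-431/12, 431/12)
  seg 3: down by d4 = 13/3 → (-431/12, 379/12)
  seg 4: down by d7 = 241/6 → (-431/12, -103/12)
  seg 5: up by d6 = 17/4 → (-431/12, -13/3)
  seg 6: left by d3 = 9/2 → (-485/12, -13/3)
  seg 7: up by d1 = 17/2 → (-485/12, 25/6)
  seg 8: left by d3 = 9/2 → (-539/12, 25/6)
  seg 9: left by d5 = 241/30 → (-1059/20, 25/6)
  seg 10: up by d6 = 17/4 → (-1059/20, 101/12)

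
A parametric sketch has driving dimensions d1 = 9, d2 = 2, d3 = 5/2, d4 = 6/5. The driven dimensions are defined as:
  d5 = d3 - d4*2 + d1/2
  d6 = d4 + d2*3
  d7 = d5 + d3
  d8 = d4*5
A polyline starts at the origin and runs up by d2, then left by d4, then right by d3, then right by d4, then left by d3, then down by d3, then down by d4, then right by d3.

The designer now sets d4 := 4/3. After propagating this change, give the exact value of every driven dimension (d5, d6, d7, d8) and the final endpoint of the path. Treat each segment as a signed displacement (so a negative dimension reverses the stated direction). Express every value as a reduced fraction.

Apply edit: d4 := 4/3
  d5 = d3 - d4*2 + d1/2 = 13/3
  d6 = d4 + d2*3 = 22/3
  d7 = d5 + d3 = 41/6
  d8 = d4*5 = 20/3
Walk from origin (0, 0):
  seg 1: up by d2 = 2 → (0, 2)
  seg 2: left by d4 = 4/3 → (-4/3, 2)
  seg 3: right by d3 = 5/2 → (7/6, 2)
  seg 4: right by d4 = 4/3 → (5/2, 2)
  seg 5: left by d3 = 5/2 → (0, 2)
  seg 6: down by d3 = 5/2 → (0, -1/2)
  seg 7: down by d4 = 4/3 → (0, -11/6)
  seg 8: right by d3 = 5/2 → (5/2, -11/6)

d5 = 13/3
d6 = 22/3
d7 = 41/6
d8 = 20/3
endpoint = (5/2, -11/6)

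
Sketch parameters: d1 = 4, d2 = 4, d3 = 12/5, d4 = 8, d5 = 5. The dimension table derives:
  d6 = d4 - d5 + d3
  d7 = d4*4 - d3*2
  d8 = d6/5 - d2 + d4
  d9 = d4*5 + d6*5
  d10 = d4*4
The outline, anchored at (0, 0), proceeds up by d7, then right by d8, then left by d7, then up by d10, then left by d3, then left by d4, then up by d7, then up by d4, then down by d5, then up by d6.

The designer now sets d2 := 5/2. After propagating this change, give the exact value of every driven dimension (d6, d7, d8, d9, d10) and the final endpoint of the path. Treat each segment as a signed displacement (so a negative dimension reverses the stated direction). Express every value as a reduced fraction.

Apply edit: d2 := 5/2
  d6 = d4 - d5 + d3 = 27/5
  d7 = d4*4 - d3*2 = 136/5
  d8 = d6/5 - d2 + d4 = 329/50
  d9 = d4*5 + d6*5 = 67
  d10 = d4*4 = 32
Walk from origin (0, 0):
  seg 1: up by d7 = 136/5 → (0, 136/5)
  seg 2: right by d8 = 329/50 → (329/50, 136/5)
  seg 3: left by d7 = 136/5 → (-1031/50, 136/5)
  seg 4: up by d10 = 32 → (-1031/50, 296/5)
  seg 5: left by d3 = 12/5 → (-1151/50, 296/5)
  seg 6: left by d4 = 8 → (-1551/50, 296/5)
  seg 7: up by d7 = 136/5 → (-1551/50, 432/5)
  seg 8: up by d4 = 8 → (-1551/50, 472/5)
  seg 9: down by d5 = 5 → (-1551/50, 447/5)
  seg 10: up by d6 = 27/5 → (-1551/50, 474/5)

d6 = 27/5
d7 = 136/5
d8 = 329/50
d9 = 67
d10 = 32
endpoint = (-1551/50, 474/5)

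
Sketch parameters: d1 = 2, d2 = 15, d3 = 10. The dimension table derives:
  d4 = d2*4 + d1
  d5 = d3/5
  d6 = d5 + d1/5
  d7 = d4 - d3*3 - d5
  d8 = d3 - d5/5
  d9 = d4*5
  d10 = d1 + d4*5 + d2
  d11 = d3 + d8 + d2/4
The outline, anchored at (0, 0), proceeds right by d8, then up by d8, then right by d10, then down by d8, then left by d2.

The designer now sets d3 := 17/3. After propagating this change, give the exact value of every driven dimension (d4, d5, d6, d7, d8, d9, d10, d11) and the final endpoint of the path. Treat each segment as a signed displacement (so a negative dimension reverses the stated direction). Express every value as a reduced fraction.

d4 = 62
d5 = 17/15
d6 = 23/15
d7 = 658/15
d8 = 136/25
d9 = 310
d10 = 327
d11 = 4457/300
endpoint = (7936/25, 0)

Apply edit: d3 := 17/3
  d4 = d2*4 + d1 = 62
  d5 = d3/5 = 17/15
  d6 = d5 + d1/5 = 23/15
  d7 = d4 - d3*3 - d5 = 658/15
  d8 = d3 - d5/5 = 136/25
  d9 = d4*5 = 310
  d10 = d1 + d4*5 + d2 = 327
  d11 = d3 + d8 + d2/4 = 4457/300
Walk from origin (0, 0):
  seg 1: right by d8 = 136/25 → (136/25, 0)
  seg 2: up by d8 = 136/25 → (136/25, 136/25)
  seg 3: right by d10 = 327 → (8311/25, 136/25)
  seg 4: down by d8 = 136/25 → (8311/25, 0)
  seg 5: left by d2 = 15 → (7936/25, 0)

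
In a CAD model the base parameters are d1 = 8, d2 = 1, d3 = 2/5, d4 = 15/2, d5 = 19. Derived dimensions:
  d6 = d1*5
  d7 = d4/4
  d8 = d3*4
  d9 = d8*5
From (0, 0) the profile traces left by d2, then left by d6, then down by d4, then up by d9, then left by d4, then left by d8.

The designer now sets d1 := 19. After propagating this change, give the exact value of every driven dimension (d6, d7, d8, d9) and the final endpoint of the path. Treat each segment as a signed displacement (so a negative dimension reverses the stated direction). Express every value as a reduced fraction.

d6 = 95
d7 = 15/8
d8 = 8/5
d9 = 8
endpoint = (-1051/10, 1/2)

Apply edit: d1 := 19
  d6 = d1*5 = 95
  d7 = d4/4 = 15/8
  d8 = d3*4 = 8/5
  d9 = d8*5 = 8
Walk from origin (0, 0):
  seg 1: left by d2 = 1 → (-1, 0)
  seg 2: left by d6 = 95 → (-96, 0)
  seg 3: down by d4 = 15/2 → (-96, -15/2)
  seg 4: up by d9 = 8 → (-96, 1/2)
  seg 5: left by d4 = 15/2 → (-207/2, 1/2)
  seg 6: left by d8 = 8/5 → (-1051/10, 1/2)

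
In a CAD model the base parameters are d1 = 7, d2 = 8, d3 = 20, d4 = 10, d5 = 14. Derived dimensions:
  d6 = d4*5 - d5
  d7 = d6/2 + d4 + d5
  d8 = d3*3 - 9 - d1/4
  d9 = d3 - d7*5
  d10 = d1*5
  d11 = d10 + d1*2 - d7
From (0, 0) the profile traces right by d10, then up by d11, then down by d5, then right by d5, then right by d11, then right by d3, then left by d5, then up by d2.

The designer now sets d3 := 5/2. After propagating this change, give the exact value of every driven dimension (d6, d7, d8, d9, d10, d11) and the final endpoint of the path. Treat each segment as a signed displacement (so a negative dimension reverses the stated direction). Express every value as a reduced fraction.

Apply edit: d3 := 5/2
  d6 = d4*5 - d5 = 36
  d7 = d6/2 + d4 + d5 = 42
  d8 = d3*3 - 9 - d1/4 = -13/4
  d9 = d3 - d7*5 = -415/2
  d10 = d1*5 = 35
  d11 = d10 + d1*2 - d7 = 7
Walk from origin (0, 0):
  seg 1: right by d10 = 35 → (35, 0)
  seg 2: up by d11 = 7 → (35, 7)
  seg 3: down by d5 = 14 → (35, -7)
  seg 4: right by d5 = 14 → (49, -7)
  seg 5: right by d11 = 7 → (56, -7)
  seg 6: right by d3 = 5/2 → (117/2, -7)
  seg 7: left by d5 = 14 → (89/2, -7)
  seg 8: up by d2 = 8 → (89/2, 1)

d6 = 36
d7 = 42
d8 = -13/4
d9 = -415/2
d10 = 35
d11 = 7
endpoint = (89/2, 1)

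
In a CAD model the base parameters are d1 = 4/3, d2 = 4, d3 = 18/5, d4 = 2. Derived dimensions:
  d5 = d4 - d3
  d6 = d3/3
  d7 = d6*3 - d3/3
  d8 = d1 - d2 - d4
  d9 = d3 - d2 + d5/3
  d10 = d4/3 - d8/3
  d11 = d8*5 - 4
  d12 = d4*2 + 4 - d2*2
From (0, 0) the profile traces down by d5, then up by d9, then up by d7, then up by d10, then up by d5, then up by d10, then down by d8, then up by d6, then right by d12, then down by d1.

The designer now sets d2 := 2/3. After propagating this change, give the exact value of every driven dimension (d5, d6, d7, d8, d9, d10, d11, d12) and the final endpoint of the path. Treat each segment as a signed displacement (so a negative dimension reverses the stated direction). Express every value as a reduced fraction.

d5 = -8/5
d6 = 6/5
d7 = 12/5
d8 = -4/3
d9 = 12/5
d10 = 10/9
d11 = -32/3
d12 = 20/3
endpoint = (20/3, 74/9)

Apply edit: d2 := 2/3
  d5 = d4 - d3 = -8/5
  d6 = d3/3 = 6/5
  d7 = d6*3 - d3/3 = 12/5
  d8 = d1 - d2 - d4 = -4/3
  d9 = d3 - d2 + d5/3 = 12/5
  d10 = d4/3 - d8/3 = 10/9
  d11 = d8*5 - 4 = -32/3
  d12 = d4*2 + 4 - d2*2 = 20/3
Walk from origin (0, 0):
  seg 1: down by d5 = -8/5 → (0, 8/5)
  seg 2: up by d9 = 12/5 → (0, 4)
  seg 3: up by d7 = 12/5 → (0, 32/5)
  seg 4: up by d10 = 10/9 → (0, 338/45)
  seg 5: up by d5 = -8/5 → (0, 266/45)
  seg 6: up by d10 = 10/9 → (0, 316/45)
  seg 7: down by d8 = -4/3 → (0, 376/45)
  seg 8: up by d6 = 6/5 → (0, 86/9)
  seg 9: right by d12 = 20/3 → (20/3, 86/9)
  seg 10: down by d1 = 4/3 → (20/3, 74/9)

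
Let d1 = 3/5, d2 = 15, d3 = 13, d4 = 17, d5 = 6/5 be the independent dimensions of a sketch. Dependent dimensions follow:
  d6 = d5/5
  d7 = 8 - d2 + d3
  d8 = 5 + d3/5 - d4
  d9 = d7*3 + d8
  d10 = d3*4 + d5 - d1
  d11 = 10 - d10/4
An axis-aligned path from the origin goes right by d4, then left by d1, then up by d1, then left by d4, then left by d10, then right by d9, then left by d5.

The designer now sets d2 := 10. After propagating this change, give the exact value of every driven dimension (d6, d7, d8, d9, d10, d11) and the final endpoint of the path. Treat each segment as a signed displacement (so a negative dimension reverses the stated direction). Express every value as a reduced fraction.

d6 = 6/25
d7 = 11
d8 = -47/5
d9 = 118/5
d10 = 263/5
d11 = -63/20
endpoint = (-154/5, 3/5)

Apply edit: d2 := 10
  d6 = d5/5 = 6/25
  d7 = 8 - d2 + d3 = 11
  d8 = 5 + d3/5 - d4 = -47/5
  d9 = d7*3 + d8 = 118/5
  d10 = d3*4 + d5 - d1 = 263/5
  d11 = 10 - d10/4 = -63/20
Walk from origin (0, 0):
  seg 1: right by d4 = 17 → (17, 0)
  seg 2: left by d1 = 3/5 → (82/5, 0)
  seg 3: up by d1 = 3/5 → (82/5, 3/5)
  seg 4: left by d4 = 17 → (-3/5, 3/5)
  seg 5: left by d10 = 263/5 → (-266/5, 3/5)
  seg 6: right by d9 = 118/5 → (-148/5, 3/5)
  seg 7: left by d5 = 6/5 → (-154/5, 3/5)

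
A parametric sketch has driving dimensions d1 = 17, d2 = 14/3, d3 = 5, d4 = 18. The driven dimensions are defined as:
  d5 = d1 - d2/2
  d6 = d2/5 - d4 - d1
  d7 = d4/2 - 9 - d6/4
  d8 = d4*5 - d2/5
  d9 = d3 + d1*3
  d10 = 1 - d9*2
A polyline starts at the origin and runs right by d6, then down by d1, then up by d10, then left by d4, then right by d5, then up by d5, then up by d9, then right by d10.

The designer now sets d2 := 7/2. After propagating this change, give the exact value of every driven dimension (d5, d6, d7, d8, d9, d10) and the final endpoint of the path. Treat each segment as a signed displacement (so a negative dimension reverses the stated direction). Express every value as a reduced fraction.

Apply edit: d2 := 7/2
  d5 = d1 - d2/2 = 61/4
  d6 = d2/5 - d4 - d1 = -343/10
  d7 = d4/2 - 9 - d6/4 = 343/40
  d8 = d4*5 - d2/5 = 893/10
  d9 = d3 + d1*3 = 56
  d10 = 1 - d9*2 = -111
Walk from origin (0, 0):
  seg 1: right by d6 = -343/10 → (-343/10, 0)
  seg 2: down by d1 = 17 → (-343/10, -17)
  seg 3: up by d10 = -111 → (-343/10, -128)
  seg 4: left by d4 = 18 → (-523/10, -128)
  seg 5: right by d5 = 61/4 → (-741/20, -128)
  seg 6: up by d5 = 61/4 → (-741/20, -451/4)
  seg 7: up by d9 = 56 → (-741/20, -227/4)
  seg 8: right by d10 = -111 → (-2961/20, -227/4)

d5 = 61/4
d6 = -343/10
d7 = 343/40
d8 = 893/10
d9 = 56
d10 = -111
endpoint = (-2961/20, -227/4)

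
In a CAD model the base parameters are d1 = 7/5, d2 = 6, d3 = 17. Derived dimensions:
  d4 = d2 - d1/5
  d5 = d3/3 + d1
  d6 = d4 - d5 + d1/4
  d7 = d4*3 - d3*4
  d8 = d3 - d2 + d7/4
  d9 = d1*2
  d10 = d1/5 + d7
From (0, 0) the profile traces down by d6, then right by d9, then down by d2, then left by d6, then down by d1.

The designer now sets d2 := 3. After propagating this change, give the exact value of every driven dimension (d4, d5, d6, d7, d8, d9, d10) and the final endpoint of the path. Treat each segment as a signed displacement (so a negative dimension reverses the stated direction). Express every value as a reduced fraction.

d4 = 68/25
d5 = 106/15
d6 = -1199/300
d7 = -1496/25
d8 = -24/25
d9 = 14/5
d10 = -1489/25
endpoint = (2039/300, -121/300)

Apply edit: d2 := 3
  d4 = d2 - d1/5 = 68/25
  d5 = d3/3 + d1 = 106/15
  d6 = d4 - d5 + d1/4 = -1199/300
  d7 = d4*3 - d3*4 = -1496/25
  d8 = d3 - d2 + d7/4 = -24/25
  d9 = d1*2 = 14/5
  d10 = d1/5 + d7 = -1489/25
Walk from origin (0, 0):
  seg 1: down by d6 = -1199/300 → (0, 1199/300)
  seg 2: right by d9 = 14/5 → (14/5, 1199/300)
  seg 3: down by d2 = 3 → (14/5, 299/300)
  seg 4: left by d6 = -1199/300 → (2039/300, 299/300)
  seg 5: down by d1 = 7/5 → (2039/300, -121/300)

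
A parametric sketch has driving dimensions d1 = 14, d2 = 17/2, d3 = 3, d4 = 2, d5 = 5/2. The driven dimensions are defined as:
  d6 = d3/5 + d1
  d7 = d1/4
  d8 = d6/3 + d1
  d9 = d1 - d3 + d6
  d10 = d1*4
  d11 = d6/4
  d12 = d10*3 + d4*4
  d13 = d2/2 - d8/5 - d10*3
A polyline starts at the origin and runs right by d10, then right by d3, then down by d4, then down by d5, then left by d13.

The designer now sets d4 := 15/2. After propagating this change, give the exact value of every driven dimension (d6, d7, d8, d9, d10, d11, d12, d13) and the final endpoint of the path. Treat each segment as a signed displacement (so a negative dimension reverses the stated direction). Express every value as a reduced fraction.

d6 = 73/5
d7 = 7/2
d8 = 283/15
d9 = 128/5
d10 = 56
d11 = 73/20
d12 = 198
d13 = -50257/300
endpoint = (67957/300, -10)

Apply edit: d4 := 15/2
  d6 = d3/5 + d1 = 73/5
  d7 = d1/4 = 7/2
  d8 = d6/3 + d1 = 283/15
  d9 = d1 - d3 + d6 = 128/5
  d10 = d1*4 = 56
  d11 = d6/4 = 73/20
  d12 = d10*3 + d4*4 = 198
  d13 = d2/2 - d8/5 - d10*3 = -50257/300
Walk from origin (0, 0):
  seg 1: right by d10 = 56 → (56, 0)
  seg 2: right by d3 = 3 → (59, 0)
  seg 3: down by d4 = 15/2 → (59, -15/2)
  seg 4: down by d5 = 5/2 → (59, -10)
  seg 5: left by d13 = -50257/300 → (67957/300, -10)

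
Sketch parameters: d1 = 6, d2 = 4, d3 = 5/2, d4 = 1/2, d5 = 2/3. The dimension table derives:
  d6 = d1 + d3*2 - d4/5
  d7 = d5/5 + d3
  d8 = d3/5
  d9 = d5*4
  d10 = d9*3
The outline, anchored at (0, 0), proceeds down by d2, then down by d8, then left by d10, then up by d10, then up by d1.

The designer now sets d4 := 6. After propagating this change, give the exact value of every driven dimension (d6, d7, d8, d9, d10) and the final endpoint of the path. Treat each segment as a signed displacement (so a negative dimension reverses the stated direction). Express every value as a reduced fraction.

Apply edit: d4 := 6
  d6 = d1 + d3*2 - d4/5 = 49/5
  d7 = d5/5 + d3 = 79/30
  d8 = d3/5 = 1/2
  d9 = d5*4 = 8/3
  d10 = d9*3 = 8
Walk from origin (0, 0):
  seg 1: down by d2 = 4 → (0, -4)
  seg 2: down by d8 = 1/2 → (0, -9/2)
  seg 3: left by d10 = 8 → (-8, -9/2)
  seg 4: up by d10 = 8 → (-8, 7/2)
  seg 5: up by d1 = 6 → (-8, 19/2)

d6 = 49/5
d7 = 79/30
d8 = 1/2
d9 = 8/3
d10 = 8
endpoint = (-8, 19/2)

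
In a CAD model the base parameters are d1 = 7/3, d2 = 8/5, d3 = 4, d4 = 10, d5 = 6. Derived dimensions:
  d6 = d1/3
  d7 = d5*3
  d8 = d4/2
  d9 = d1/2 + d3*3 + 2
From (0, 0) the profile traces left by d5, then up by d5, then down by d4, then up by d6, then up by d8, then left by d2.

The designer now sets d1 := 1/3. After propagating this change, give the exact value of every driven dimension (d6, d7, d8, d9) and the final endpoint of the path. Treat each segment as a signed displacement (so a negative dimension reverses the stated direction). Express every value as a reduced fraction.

Apply edit: d1 := 1/3
  d6 = d1/3 = 1/9
  d7 = d5*3 = 18
  d8 = d4/2 = 5
  d9 = d1/2 + d3*3 + 2 = 85/6
Walk from origin (0, 0):
  seg 1: left by d5 = 6 → (-6, 0)
  seg 2: up by d5 = 6 → (-6, 6)
  seg 3: down by d4 = 10 → (-6, -4)
  seg 4: up by d6 = 1/9 → (-6, -35/9)
  seg 5: up by d8 = 5 → (-6, 10/9)
  seg 6: left by d2 = 8/5 → (-38/5, 10/9)

d6 = 1/9
d7 = 18
d8 = 5
d9 = 85/6
endpoint = (-38/5, 10/9)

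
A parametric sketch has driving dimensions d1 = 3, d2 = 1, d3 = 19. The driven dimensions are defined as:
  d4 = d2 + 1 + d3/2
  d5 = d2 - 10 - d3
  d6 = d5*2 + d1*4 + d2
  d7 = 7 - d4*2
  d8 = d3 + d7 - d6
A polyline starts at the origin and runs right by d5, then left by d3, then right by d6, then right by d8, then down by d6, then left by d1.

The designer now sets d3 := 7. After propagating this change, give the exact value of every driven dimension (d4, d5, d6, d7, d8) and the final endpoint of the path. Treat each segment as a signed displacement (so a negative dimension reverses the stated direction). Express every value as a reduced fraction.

Apply edit: d3 := 7
  d4 = d2 + 1 + d3/2 = 11/2
  d5 = d2 - 10 - d3 = -16
  d6 = d5*2 + d1*4 + d2 = -19
  d7 = 7 - d4*2 = -4
  d8 = d3 + d7 - d6 = 22
Walk from origin (0, 0):
  seg 1: right by d5 = -16 → (-16, 0)
  seg 2: left by d3 = 7 → (-23, 0)
  seg 3: right by d6 = -19 → (-42, 0)
  seg 4: right by d8 = 22 → (-20, 0)
  seg 5: down by d6 = -19 → (-20, 19)
  seg 6: left by d1 = 3 → (-23, 19)

d4 = 11/2
d5 = -16
d6 = -19
d7 = -4
d8 = 22
endpoint = (-23, 19)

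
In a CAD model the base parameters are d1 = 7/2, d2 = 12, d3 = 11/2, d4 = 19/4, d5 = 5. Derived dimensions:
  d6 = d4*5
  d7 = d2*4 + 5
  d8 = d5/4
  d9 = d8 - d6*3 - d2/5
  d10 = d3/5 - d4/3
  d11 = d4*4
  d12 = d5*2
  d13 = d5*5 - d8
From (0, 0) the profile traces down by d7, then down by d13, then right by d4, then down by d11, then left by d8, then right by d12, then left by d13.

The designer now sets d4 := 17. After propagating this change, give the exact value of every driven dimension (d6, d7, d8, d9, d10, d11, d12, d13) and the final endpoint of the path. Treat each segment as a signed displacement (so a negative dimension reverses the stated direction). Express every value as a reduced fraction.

d6 = 85
d7 = 53
d8 = 5/4
d9 = -5123/20
d10 = -137/30
d11 = 68
d12 = 10
d13 = 95/4
endpoint = (2, -579/4)

Apply edit: d4 := 17
  d6 = d4*5 = 85
  d7 = d2*4 + 5 = 53
  d8 = d5/4 = 5/4
  d9 = d8 - d6*3 - d2/5 = -5123/20
  d10 = d3/5 - d4/3 = -137/30
  d11 = d4*4 = 68
  d12 = d5*2 = 10
  d13 = d5*5 - d8 = 95/4
Walk from origin (0, 0):
  seg 1: down by d7 = 53 → (0, -53)
  seg 2: down by d13 = 95/4 → (0, -307/4)
  seg 3: right by d4 = 17 → (17, -307/4)
  seg 4: down by d11 = 68 → (17, -579/4)
  seg 5: left by d8 = 5/4 → (63/4, -579/4)
  seg 6: right by d12 = 10 → (103/4, -579/4)
  seg 7: left by d13 = 95/4 → (2, -579/4)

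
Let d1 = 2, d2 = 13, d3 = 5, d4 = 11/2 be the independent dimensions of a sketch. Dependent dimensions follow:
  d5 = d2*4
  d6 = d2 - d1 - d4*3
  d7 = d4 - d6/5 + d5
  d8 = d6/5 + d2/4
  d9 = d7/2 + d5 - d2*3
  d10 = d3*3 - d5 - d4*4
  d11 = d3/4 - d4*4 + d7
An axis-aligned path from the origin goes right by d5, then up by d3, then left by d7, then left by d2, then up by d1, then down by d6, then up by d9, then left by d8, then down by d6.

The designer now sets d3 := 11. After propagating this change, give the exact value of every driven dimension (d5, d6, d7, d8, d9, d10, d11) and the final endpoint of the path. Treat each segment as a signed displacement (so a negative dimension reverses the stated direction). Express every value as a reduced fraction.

d5 = 52
d6 = -11/2
d7 = 293/5
d8 = 43/20
d9 = 423/10
d10 = -41
d11 = 787/20
endpoint = (-87/4, 663/10)

Apply edit: d3 := 11
  d5 = d2*4 = 52
  d6 = d2 - d1 - d4*3 = -11/2
  d7 = d4 - d6/5 + d5 = 293/5
  d8 = d6/5 + d2/4 = 43/20
  d9 = d7/2 + d5 - d2*3 = 423/10
  d10 = d3*3 - d5 - d4*4 = -41
  d11 = d3/4 - d4*4 + d7 = 787/20
Walk from origin (0, 0):
  seg 1: right by d5 = 52 → (52, 0)
  seg 2: up by d3 = 11 → (52, 11)
  seg 3: left by d7 = 293/5 → (-33/5, 11)
  seg 4: left by d2 = 13 → (-98/5, 11)
  seg 5: up by d1 = 2 → (-98/5, 13)
  seg 6: down by d6 = -11/2 → (-98/5, 37/2)
  seg 7: up by d9 = 423/10 → (-98/5, 304/5)
  seg 8: left by d8 = 43/20 → (-87/4, 304/5)
  seg 9: down by d6 = -11/2 → (-87/4, 663/10)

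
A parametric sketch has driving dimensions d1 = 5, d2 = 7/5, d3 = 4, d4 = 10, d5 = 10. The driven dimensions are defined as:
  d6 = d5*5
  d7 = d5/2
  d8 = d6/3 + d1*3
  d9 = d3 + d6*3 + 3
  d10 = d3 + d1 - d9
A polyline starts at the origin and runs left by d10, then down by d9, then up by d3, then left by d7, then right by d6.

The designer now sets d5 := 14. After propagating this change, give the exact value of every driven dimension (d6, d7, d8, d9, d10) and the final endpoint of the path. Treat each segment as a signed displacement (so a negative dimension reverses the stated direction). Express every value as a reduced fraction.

Apply edit: d5 := 14
  d6 = d5*5 = 70
  d7 = d5/2 = 7
  d8 = d6/3 + d1*3 = 115/3
  d9 = d3 + d6*3 + 3 = 217
  d10 = d3 + d1 - d9 = -208
Walk from origin (0, 0):
  seg 1: left by d10 = -208 → (208, 0)
  seg 2: down by d9 = 217 → (208, -217)
  seg 3: up by d3 = 4 → (208, -213)
  seg 4: left by d7 = 7 → (201, -213)
  seg 5: right by d6 = 70 → (271, -213)

d6 = 70
d7 = 7
d8 = 115/3
d9 = 217
d10 = -208
endpoint = (271, -213)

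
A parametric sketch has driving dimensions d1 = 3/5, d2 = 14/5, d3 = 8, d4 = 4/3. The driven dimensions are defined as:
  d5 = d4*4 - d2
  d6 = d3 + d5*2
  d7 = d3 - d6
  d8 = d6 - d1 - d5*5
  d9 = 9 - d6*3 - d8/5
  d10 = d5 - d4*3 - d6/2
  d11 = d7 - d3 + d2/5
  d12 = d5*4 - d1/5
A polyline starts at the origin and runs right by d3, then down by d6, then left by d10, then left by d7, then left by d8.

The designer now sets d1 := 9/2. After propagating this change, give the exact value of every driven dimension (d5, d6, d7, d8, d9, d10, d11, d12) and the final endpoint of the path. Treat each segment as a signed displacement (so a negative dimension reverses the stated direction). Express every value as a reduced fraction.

Apply edit: d1 := 9/2
  d5 = d4*4 - d2 = 38/15
  d6 = d3 + d5*2 = 196/15
  d7 = d3 - d6 = -76/15
  d8 = d6 - d1 - d5*5 = -41/10
  d9 = 9 - d6*3 - d8/5 = -1469/50
  d10 = d5 - d4*3 - d6/2 = -8
  d11 = d7 - d3 + d2/5 = -938/75
  d12 = d5*4 - d1/5 = 277/30
Walk from origin (0, 0):
  seg 1: right by d3 = 8 → (8, 0)
  seg 2: down by d6 = 196/15 → (8, -196/15)
  seg 3: left by d10 = -8 → (16, -196/15)
  seg 4: left by d7 = -76/15 → (316/15, -196/15)
  seg 5: left by d8 = -41/10 → (151/6, -196/15)

d5 = 38/15
d6 = 196/15
d7 = -76/15
d8 = -41/10
d9 = -1469/50
d10 = -8
d11 = -938/75
d12 = 277/30
endpoint = (151/6, -196/15)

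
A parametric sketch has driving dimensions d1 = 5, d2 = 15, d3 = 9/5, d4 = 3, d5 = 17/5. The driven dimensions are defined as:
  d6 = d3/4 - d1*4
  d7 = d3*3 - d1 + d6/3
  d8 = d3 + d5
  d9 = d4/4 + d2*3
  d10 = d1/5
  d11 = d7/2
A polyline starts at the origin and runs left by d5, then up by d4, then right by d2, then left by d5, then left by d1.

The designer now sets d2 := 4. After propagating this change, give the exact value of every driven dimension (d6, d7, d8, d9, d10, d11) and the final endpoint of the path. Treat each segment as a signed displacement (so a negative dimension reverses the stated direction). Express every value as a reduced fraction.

d6 = -391/20
d7 = -367/60
d8 = 26/5
d9 = 51/4
d10 = 1
d11 = -367/120
endpoint = (-39/5, 3)

Apply edit: d2 := 4
  d6 = d3/4 - d1*4 = -391/20
  d7 = d3*3 - d1 + d6/3 = -367/60
  d8 = d3 + d5 = 26/5
  d9 = d4/4 + d2*3 = 51/4
  d10 = d1/5 = 1
  d11 = d7/2 = -367/120
Walk from origin (0, 0):
  seg 1: left by d5 = 17/5 → (-17/5, 0)
  seg 2: up by d4 = 3 → (-17/5, 3)
  seg 3: right by d2 = 4 → (3/5, 3)
  seg 4: left by d5 = 17/5 → (-14/5, 3)
  seg 5: left by d1 = 5 → (-39/5, 3)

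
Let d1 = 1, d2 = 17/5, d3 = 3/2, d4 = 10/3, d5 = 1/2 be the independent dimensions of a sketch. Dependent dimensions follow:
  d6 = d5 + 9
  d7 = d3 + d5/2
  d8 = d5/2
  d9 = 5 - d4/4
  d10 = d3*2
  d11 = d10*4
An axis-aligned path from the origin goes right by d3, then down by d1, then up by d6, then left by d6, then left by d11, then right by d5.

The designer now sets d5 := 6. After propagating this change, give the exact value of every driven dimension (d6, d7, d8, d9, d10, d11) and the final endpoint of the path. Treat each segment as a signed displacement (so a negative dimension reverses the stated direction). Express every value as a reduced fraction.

d6 = 15
d7 = 9/2
d8 = 3
d9 = 25/6
d10 = 3
d11 = 12
endpoint = (-39/2, 14)

Apply edit: d5 := 6
  d6 = d5 + 9 = 15
  d7 = d3 + d5/2 = 9/2
  d8 = d5/2 = 3
  d9 = 5 - d4/4 = 25/6
  d10 = d3*2 = 3
  d11 = d10*4 = 12
Walk from origin (0, 0):
  seg 1: right by d3 = 3/2 → (3/2, 0)
  seg 2: down by d1 = 1 → (3/2, -1)
  seg 3: up by d6 = 15 → (3/2, 14)
  seg 4: left by d6 = 15 → (-27/2, 14)
  seg 5: left by d11 = 12 → (-51/2, 14)
  seg 6: right by d5 = 6 → (-39/2, 14)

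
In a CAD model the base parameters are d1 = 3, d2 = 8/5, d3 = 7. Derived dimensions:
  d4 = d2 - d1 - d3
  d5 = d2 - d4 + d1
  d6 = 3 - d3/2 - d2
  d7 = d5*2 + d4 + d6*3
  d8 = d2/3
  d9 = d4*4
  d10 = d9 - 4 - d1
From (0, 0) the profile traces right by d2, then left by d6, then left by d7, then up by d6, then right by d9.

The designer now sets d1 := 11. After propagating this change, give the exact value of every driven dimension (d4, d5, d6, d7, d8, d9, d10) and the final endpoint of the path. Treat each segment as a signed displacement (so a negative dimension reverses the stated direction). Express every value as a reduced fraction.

d4 = -82/5
d5 = 29
d6 = -21/10
d7 = 353/10
d8 = 8/15
d9 = -328/5
d10 = -403/5
endpoint = (-486/5, -21/10)

Apply edit: d1 := 11
  d4 = d2 - d1 - d3 = -82/5
  d5 = d2 - d4 + d1 = 29
  d6 = 3 - d3/2 - d2 = -21/10
  d7 = d5*2 + d4 + d6*3 = 353/10
  d8 = d2/3 = 8/15
  d9 = d4*4 = -328/5
  d10 = d9 - 4 - d1 = -403/5
Walk from origin (0, 0):
  seg 1: right by d2 = 8/5 → (8/5, 0)
  seg 2: left by d6 = -21/10 → (37/10, 0)
  seg 3: left by d7 = 353/10 → (-158/5, 0)
  seg 4: up by d6 = -21/10 → (-158/5, -21/10)
  seg 5: right by d9 = -328/5 → (-486/5, -21/10)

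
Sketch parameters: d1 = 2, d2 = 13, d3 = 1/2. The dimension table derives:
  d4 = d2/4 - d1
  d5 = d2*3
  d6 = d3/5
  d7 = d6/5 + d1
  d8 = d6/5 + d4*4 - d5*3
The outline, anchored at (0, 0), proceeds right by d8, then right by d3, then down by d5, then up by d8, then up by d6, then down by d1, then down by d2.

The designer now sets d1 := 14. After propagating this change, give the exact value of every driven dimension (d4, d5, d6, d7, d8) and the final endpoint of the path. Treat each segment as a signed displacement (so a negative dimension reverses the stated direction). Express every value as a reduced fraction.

d4 = -43/4
d5 = 39
d6 = 1/10
d7 = 701/50
d8 = -7999/50
endpoint = (-3987/25, -5647/25)

Apply edit: d1 := 14
  d4 = d2/4 - d1 = -43/4
  d5 = d2*3 = 39
  d6 = d3/5 = 1/10
  d7 = d6/5 + d1 = 701/50
  d8 = d6/5 + d4*4 - d5*3 = -7999/50
Walk from origin (0, 0):
  seg 1: right by d8 = -7999/50 → (-7999/50, 0)
  seg 2: right by d3 = 1/2 → (-3987/25, 0)
  seg 3: down by d5 = 39 → (-3987/25, -39)
  seg 4: up by d8 = -7999/50 → (-3987/25, -9949/50)
  seg 5: up by d6 = 1/10 → (-3987/25, -4972/25)
  seg 6: down by d1 = 14 → (-3987/25, -5322/25)
  seg 7: down by d2 = 13 → (-3987/25, -5647/25)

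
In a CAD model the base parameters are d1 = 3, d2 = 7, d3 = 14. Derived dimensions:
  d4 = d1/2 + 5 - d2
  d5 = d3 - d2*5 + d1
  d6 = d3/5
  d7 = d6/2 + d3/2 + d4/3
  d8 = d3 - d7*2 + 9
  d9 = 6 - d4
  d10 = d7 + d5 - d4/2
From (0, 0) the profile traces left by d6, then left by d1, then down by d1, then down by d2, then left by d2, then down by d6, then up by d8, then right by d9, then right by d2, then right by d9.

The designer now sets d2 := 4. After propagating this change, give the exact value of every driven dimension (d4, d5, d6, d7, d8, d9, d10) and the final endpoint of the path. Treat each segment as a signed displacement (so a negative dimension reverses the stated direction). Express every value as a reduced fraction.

Apply edit: d2 := 4
  d4 = d1/2 + 5 - d2 = 5/2
  d5 = d3 - d2*5 + d1 = -3
  d6 = d3/5 = 14/5
  d7 = d6/2 + d3/2 + d4/3 = 277/30
  d8 = d3 - d7*2 + 9 = 68/15
  d9 = 6 - d4 = 7/2
  d10 = d7 + d5 - d4/2 = 299/60
Walk from origin (0, 0):
  seg 1: left by d6 = 14/5 → (-14/5, 0)
  seg 2: left by d1 = 3 → (-29/5, 0)
  seg 3: down by d1 = 3 → (-29/5, -3)
  seg 4: down by d2 = 4 → (-29/5, -7)
  seg 5: left by d2 = 4 → (-49/5, -7)
  seg 6: down by d6 = 14/5 → (-49/5, -49/5)
  seg 7: up by d8 = 68/15 → (-49/5, -79/15)
  seg 8: right by d9 = 7/2 → (-63/10, -79/15)
  seg 9: right by d2 = 4 → (-23/10, -79/15)
  seg 10: right by d9 = 7/2 → (6/5, -79/15)

d4 = 5/2
d5 = -3
d6 = 14/5
d7 = 277/30
d8 = 68/15
d9 = 7/2
d10 = 299/60
endpoint = (6/5, -79/15)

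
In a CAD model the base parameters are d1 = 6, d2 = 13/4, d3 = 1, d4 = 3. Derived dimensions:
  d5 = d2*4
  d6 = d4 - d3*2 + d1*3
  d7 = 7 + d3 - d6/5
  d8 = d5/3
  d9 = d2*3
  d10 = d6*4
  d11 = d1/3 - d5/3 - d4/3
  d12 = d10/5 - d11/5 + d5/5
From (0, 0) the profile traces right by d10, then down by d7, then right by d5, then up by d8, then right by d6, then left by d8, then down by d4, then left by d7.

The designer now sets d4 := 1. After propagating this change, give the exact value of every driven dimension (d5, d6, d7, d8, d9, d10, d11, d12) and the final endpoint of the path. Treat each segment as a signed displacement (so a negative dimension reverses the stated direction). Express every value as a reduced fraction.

Apply edit: d4 := 1
  d5 = d2*4 = 13
  d6 = d4 - d3*2 + d1*3 = 17
  d7 = 7 + d3 - d6/5 = 23/5
  d8 = d5/3 = 13/3
  d9 = d2*3 = 39/4
  d10 = d6*4 = 68
  d11 = d1/3 - d5/3 - d4/3 = -8/3
  d12 = d10/5 - d11/5 + d5/5 = 251/15
Walk from origin (0, 0):
  seg 1: right by d10 = 68 → (68, 0)
  seg 2: down by d7 = 23/5 → (68, -23/5)
  seg 3: right by d5 = 13 → (81, -23/5)
  seg 4: up by d8 = 13/3 → (81, -4/15)
  seg 5: right by d6 = 17 → (98, -4/15)
  seg 6: left by d8 = 13/3 → (281/3, -4/15)
  seg 7: down by d4 = 1 → (281/3, -19/15)
  seg 8: left by d7 = 23/5 → (1336/15, -19/15)

d5 = 13
d6 = 17
d7 = 23/5
d8 = 13/3
d9 = 39/4
d10 = 68
d11 = -8/3
d12 = 251/15
endpoint = (1336/15, -19/15)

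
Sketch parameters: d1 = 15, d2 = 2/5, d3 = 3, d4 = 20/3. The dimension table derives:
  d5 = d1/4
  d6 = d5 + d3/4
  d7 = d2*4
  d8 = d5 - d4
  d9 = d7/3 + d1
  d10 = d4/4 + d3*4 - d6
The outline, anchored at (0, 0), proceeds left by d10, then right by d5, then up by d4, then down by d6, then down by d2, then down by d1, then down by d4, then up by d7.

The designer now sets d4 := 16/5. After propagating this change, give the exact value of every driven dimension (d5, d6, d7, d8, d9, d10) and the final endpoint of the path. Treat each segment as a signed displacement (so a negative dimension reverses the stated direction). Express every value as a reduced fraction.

Apply edit: d4 := 16/5
  d5 = d1/4 = 15/4
  d6 = d5 + d3/4 = 9/2
  d7 = d2*4 = 8/5
  d8 = d5 - d4 = 11/20
  d9 = d7/3 + d1 = 233/15
  d10 = d4/4 + d3*4 - d6 = 83/10
Walk from origin (0, 0):
  seg 1: left by d10 = 83/10 → (-83/10, 0)
  seg 2: right by d5 = 15/4 → (-91/20, 0)
  seg 3: up by d4 = 16/5 → (-91/20, 16/5)
  seg 4: down by d6 = 9/2 → (-91/20, -13/10)
  seg 5: down by d2 = 2/5 → (-91/20, -17/10)
  seg 6: down by d1 = 15 → (-91/20, -167/10)
  seg 7: down by d4 = 16/5 → (-91/20, -199/10)
  seg 8: up by d7 = 8/5 → (-91/20, -183/10)

d5 = 15/4
d6 = 9/2
d7 = 8/5
d8 = 11/20
d9 = 233/15
d10 = 83/10
endpoint = (-91/20, -183/10)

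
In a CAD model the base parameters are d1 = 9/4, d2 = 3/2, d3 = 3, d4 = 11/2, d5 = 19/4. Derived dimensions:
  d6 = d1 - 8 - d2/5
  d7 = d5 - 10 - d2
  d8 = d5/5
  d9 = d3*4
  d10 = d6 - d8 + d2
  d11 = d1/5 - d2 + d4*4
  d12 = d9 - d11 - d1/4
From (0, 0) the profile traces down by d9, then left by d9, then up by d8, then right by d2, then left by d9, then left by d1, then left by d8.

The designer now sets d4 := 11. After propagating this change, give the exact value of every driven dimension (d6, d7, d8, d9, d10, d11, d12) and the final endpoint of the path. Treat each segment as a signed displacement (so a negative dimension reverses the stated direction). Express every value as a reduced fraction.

d6 = -121/20
d7 = -27/4
d8 = 19/20
d9 = 12
d10 = -11/2
d11 = 859/20
d12 = -2521/80
endpoint = (-257/10, -221/20)

Apply edit: d4 := 11
  d6 = d1 - 8 - d2/5 = -121/20
  d7 = d5 - 10 - d2 = -27/4
  d8 = d5/5 = 19/20
  d9 = d3*4 = 12
  d10 = d6 - d8 + d2 = -11/2
  d11 = d1/5 - d2 + d4*4 = 859/20
  d12 = d9 - d11 - d1/4 = -2521/80
Walk from origin (0, 0):
  seg 1: down by d9 = 12 → (0, -12)
  seg 2: left by d9 = 12 → (-12, -12)
  seg 3: up by d8 = 19/20 → (-12, -221/20)
  seg 4: right by d2 = 3/2 → (-21/2, -221/20)
  seg 5: left by d9 = 12 → (-45/2, -221/20)
  seg 6: left by d1 = 9/4 → (-99/4, -221/20)
  seg 7: left by d8 = 19/20 → (-257/10, -221/20)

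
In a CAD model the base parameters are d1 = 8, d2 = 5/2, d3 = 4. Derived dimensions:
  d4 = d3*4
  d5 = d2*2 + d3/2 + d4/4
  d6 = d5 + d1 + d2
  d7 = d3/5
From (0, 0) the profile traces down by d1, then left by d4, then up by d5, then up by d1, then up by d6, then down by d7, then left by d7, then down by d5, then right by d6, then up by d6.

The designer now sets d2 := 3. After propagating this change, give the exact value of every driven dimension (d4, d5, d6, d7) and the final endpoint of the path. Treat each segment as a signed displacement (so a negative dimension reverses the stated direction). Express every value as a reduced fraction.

d4 = 16
d5 = 12
d6 = 23
d7 = 4/5
endpoint = (31/5, 226/5)

Apply edit: d2 := 3
  d4 = d3*4 = 16
  d5 = d2*2 + d3/2 + d4/4 = 12
  d6 = d5 + d1 + d2 = 23
  d7 = d3/5 = 4/5
Walk from origin (0, 0):
  seg 1: down by d1 = 8 → (0, -8)
  seg 2: left by d4 = 16 → (-16, -8)
  seg 3: up by d5 = 12 → (-16, 4)
  seg 4: up by d1 = 8 → (-16, 12)
  seg 5: up by d6 = 23 → (-16, 35)
  seg 6: down by d7 = 4/5 → (-16, 171/5)
  seg 7: left by d7 = 4/5 → (-84/5, 171/5)
  seg 8: down by d5 = 12 → (-84/5, 111/5)
  seg 9: right by d6 = 23 → (31/5, 111/5)
  seg 10: up by d6 = 23 → (31/5, 226/5)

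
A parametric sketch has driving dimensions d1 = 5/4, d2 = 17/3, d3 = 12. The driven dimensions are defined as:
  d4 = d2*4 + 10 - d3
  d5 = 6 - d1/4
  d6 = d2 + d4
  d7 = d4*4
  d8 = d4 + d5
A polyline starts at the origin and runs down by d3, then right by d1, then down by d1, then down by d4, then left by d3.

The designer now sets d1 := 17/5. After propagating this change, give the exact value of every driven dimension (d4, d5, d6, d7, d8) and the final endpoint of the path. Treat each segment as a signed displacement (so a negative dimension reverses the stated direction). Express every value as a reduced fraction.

d4 = 62/3
d5 = 103/20
d6 = 79/3
d7 = 248/3
d8 = 1549/60
endpoint = (-43/5, -541/15)

Apply edit: d1 := 17/5
  d4 = d2*4 + 10 - d3 = 62/3
  d5 = 6 - d1/4 = 103/20
  d6 = d2 + d4 = 79/3
  d7 = d4*4 = 248/3
  d8 = d4 + d5 = 1549/60
Walk from origin (0, 0):
  seg 1: down by d3 = 12 → (0, -12)
  seg 2: right by d1 = 17/5 → (17/5, -12)
  seg 3: down by d1 = 17/5 → (17/5, -77/5)
  seg 4: down by d4 = 62/3 → (17/5, -541/15)
  seg 5: left by d3 = 12 → (-43/5, -541/15)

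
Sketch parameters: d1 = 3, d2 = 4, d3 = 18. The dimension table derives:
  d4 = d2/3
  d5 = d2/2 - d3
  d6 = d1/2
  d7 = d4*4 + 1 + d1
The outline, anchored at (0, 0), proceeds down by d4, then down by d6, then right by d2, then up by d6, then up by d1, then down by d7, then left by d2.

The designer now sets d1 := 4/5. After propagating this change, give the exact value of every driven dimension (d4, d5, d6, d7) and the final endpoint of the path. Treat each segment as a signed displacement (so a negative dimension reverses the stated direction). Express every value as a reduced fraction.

d4 = 4/3
d5 = -16
d6 = 2/5
d7 = 107/15
endpoint = (0, -23/3)

Apply edit: d1 := 4/5
  d4 = d2/3 = 4/3
  d5 = d2/2 - d3 = -16
  d6 = d1/2 = 2/5
  d7 = d4*4 + 1 + d1 = 107/15
Walk from origin (0, 0):
  seg 1: down by d4 = 4/3 → (0, -4/3)
  seg 2: down by d6 = 2/5 → (0, -26/15)
  seg 3: right by d2 = 4 → (4, -26/15)
  seg 4: up by d6 = 2/5 → (4, -4/3)
  seg 5: up by d1 = 4/5 → (4, -8/15)
  seg 6: down by d7 = 107/15 → (4, -23/3)
  seg 7: left by d2 = 4 → (0, -23/3)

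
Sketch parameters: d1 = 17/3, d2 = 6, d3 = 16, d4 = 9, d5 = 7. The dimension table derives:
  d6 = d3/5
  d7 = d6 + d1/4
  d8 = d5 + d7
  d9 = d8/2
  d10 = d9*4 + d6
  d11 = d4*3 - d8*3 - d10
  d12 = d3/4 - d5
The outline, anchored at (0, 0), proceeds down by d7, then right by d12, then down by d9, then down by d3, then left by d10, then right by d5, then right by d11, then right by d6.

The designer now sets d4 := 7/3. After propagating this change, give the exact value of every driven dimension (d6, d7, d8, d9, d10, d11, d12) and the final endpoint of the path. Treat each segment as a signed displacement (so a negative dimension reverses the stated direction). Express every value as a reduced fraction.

d6 = 16/5
d7 = 277/60
d8 = 697/60
d9 = 697/120
d10 = 793/30
d11 = -3257/60
d12 = -3
endpoint = (-4411/60, -1057/40)

Apply edit: d4 := 7/3
  d6 = d3/5 = 16/5
  d7 = d6 + d1/4 = 277/60
  d8 = d5 + d7 = 697/60
  d9 = d8/2 = 697/120
  d10 = d9*4 + d6 = 793/30
  d11 = d4*3 - d8*3 - d10 = -3257/60
  d12 = d3/4 - d5 = -3
Walk from origin (0, 0):
  seg 1: down by d7 = 277/60 → (0, -277/60)
  seg 2: right by d12 = -3 → (-3, -277/60)
  seg 3: down by d9 = 697/120 → (-3, -417/40)
  seg 4: down by d3 = 16 → (-3, -1057/40)
  seg 5: left by d10 = 793/30 → (-883/30, -1057/40)
  seg 6: right by d5 = 7 → (-673/30, -1057/40)
  seg 7: right by d11 = -3257/60 → (-4603/60, -1057/40)
  seg 8: right by d6 = 16/5 → (-4411/60, -1057/40)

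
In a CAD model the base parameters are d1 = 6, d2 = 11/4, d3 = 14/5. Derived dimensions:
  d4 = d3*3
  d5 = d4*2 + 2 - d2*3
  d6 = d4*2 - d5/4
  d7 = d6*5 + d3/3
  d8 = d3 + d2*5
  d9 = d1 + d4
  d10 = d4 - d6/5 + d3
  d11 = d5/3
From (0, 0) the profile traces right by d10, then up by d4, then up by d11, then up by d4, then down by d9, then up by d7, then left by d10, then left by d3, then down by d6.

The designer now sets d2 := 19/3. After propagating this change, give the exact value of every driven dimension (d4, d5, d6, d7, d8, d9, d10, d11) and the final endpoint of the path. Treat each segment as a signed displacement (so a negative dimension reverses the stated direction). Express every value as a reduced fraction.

d4 = 42/5
d5 = -1/5
d6 = 337/20
d7 = 5111/60
d8 = 517/15
d9 = 72/5
d10 = 783/100
d11 = -1/15
endpoint = (-14/5, 212/3)

Apply edit: d2 := 19/3
  d4 = d3*3 = 42/5
  d5 = d4*2 + 2 - d2*3 = -1/5
  d6 = d4*2 - d5/4 = 337/20
  d7 = d6*5 + d3/3 = 5111/60
  d8 = d3 + d2*5 = 517/15
  d9 = d1 + d4 = 72/5
  d10 = d4 - d6/5 + d3 = 783/100
  d11 = d5/3 = -1/15
Walk from origin (0, 0):
  seg 1: right by d10 = 783/100 → (783/100, 0)
  seg 2: up by d4 = 42/5 → (783/100, 42/5)
  seg 3: up by d11 = -1/15 → (783/100, 25/3)
  seg 4: up by d4 = 42/5 → (783/100, 251/15)
  seg 5: down by d9 = 72/5 → (783/100, 7/3)
  seg 6: up by d7 = 5111/60 → (783/100, 5251/60)
  seg 7: left by d10 = 783/100 → (0, 5251/60)
  seg 8: left by d3 = 14/5 → (-14/5, 5251/60)
  seg 9: down by d6 = 337/20 → (-14/5, 212/3)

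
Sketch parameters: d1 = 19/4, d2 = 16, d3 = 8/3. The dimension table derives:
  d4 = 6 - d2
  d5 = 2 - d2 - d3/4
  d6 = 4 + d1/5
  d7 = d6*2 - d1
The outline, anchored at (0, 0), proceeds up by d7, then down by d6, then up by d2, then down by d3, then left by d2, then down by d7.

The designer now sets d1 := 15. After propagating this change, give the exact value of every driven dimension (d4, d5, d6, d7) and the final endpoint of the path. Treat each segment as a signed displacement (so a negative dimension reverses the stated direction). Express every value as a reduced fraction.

Apply edit: d1 := 15
  d4 = 6 - d2 = -10
  d5 = 2 - d2 - d3/4 = -44/3
  d6 = 4 + d1/5 = 7
  d7 = d6*2 - d1 = -1
Walk from origin (0, 0):
  seg 1: up by d7 = -1 → (0, -1)
  seg 2: down by d6 = 7 → (0, -8)
  seg 3: up by d2 = 16 → (0, 8)
  seg 4: down by d3 = 8/3 → (0, 16/3)
  seg 5: left by d2 = 16 → (-16, 16/3)
  seg 6: down by d7 = -1 → (-16, 19/3)

d4 = -10
d5 = -44/3
d6 = 7
d7 = -1
endpoint = (-16, 19/3)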